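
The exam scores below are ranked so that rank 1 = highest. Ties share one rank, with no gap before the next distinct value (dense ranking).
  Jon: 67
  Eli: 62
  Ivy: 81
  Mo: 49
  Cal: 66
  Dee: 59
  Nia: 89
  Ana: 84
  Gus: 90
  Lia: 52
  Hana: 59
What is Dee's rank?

8

Sorted (descending): 90, 89, 84, 81, 67, 66, 62, 59, 59, 52, 49
The 2 values of 59 share dense rank 8.
Remaining distinct values take the next consecutive integers.
Dee has value 59 → rank 8.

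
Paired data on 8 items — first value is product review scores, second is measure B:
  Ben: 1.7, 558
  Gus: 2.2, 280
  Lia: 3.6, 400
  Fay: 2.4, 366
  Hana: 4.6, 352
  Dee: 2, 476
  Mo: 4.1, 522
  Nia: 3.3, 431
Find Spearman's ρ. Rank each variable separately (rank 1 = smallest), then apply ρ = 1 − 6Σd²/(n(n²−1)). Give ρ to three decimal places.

Ranks of variable 1: 1, 3, 6, 4, 8, 2, 7, 5
Ranks of variable 2: 8, 1, 4, 3, 2, 6, 7, 5
d = r₁ − r₂: -7, 2, 2, 1, 6, -4, 0, 0
d²: 49, 4, 4, 1, 36, 16, 0, 0; Σd² = 110
ρ = 1 − 6·110/(8·63) = 1 − 660/504 = -0.310

-0.310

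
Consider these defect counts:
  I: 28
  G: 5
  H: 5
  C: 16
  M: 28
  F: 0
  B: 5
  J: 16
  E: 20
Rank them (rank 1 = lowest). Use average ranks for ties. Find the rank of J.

Sorted (ascending): 0, 5, 5, 5, 16, 16, 20, 28, 28
The 3 values of 5 occupy positions 2–4 → average rank 3.
The 2 values of 16 occupy positions 5–6 → average rank (5+6)/2 = 5.5.
The 2 values of 28 occupy positions 8–9 → average rank (8+9)/2 = 8.5.
J has value 16 → rank 5.5.

5.5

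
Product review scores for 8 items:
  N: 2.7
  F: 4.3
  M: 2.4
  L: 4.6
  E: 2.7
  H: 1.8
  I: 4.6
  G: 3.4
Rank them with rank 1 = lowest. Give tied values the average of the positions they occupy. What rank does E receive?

3.5

Sorted (ascending): 1.8, 2.4, 2.7, 2.7, 3.4, 4.3, 4.6, 4.6
The 2 values of 2.7 occupy positions 3–4 → average rank (3+4)/2 = 3.5.
The 2 values of 4.6 occupy positions 7–8 → average rank (7+8)/2 = 7.5.
E has value 2.7 → rank 3.5.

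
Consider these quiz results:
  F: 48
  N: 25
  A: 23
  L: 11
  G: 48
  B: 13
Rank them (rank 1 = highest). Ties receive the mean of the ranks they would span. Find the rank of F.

1.5

Sorted (descending): 48, 48, 25, 23, 13, 11
The 2 values of 48 occupy positions 1–2 → average rank (1+2)/2 = 1.5.
F has value 48 → rank 1.5.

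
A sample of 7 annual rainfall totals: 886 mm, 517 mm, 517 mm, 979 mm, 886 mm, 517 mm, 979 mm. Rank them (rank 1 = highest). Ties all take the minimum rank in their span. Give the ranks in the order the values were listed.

3, 5, 5, 1, 3, 5, 1

Sorted (descending): 979, 979, 886, 886, 517, 517, 517
The 2 values of 979 occupy positions 1–2 → each gets rank 1.
The 2 values of 886 occupy positions 3–4 → each gets rank 3.
The 3 values of 517 occupy positions 5–7 → each gets rank 5.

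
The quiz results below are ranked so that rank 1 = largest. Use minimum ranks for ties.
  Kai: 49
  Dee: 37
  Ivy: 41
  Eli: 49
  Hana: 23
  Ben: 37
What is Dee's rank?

4

Sorted (descending): 49, 49, 41, 37, 37, 23
The 2 values of 49 occupy positions 1–2 → each gets rank 1.
The 2 values of 37 occupy positions 4–5 → each gets rank 4.
Dee has value 37 → rank 4.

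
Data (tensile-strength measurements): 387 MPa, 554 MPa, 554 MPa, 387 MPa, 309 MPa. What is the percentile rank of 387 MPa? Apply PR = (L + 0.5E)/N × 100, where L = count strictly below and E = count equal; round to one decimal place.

40.0

N = 5.
Strictly below 387: 1. Equal to 387: 2.
PR = (1 + 0.5·2)/5 × 100 = 40.0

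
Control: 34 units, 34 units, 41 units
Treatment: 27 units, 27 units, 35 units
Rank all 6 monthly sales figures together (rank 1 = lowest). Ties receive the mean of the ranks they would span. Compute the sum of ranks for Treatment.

Sorted (ascending): 27, 27, 34, 34, 35, 41
The 2 values of 27 occupy positions 1–2 → average rank (1+2)/2 = 1.5.
The 2 values of 34 occupy positions 3–4 → average rank (3+4)/2 = 3.5.
Treatment values → pooled ranks: 27→1.5, 27→1.5, 35→5
Rank sum = 1.5 + 1.5 + 5 = 8

8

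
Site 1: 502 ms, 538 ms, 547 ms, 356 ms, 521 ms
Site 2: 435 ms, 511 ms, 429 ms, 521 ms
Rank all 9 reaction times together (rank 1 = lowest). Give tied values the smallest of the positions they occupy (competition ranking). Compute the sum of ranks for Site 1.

Sorted (ascending): 356, 429, 435, 502, 511, 521, 521, 538, 547
The 2 values of 521 occupy positions 6–7 → each gets rank 6.
Site 1 values → pooled ranks: 502→4, 538→8, 547→9, 356→1, 521→6
Rank sum = 4 + 8 + 9 + 1 + 6 = 28

28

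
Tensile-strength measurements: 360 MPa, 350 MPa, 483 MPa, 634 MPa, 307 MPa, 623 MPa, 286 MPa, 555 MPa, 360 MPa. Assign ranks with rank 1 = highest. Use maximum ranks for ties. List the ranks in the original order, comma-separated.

6, 7, 4, 1, 8, 2, 9, 3, 6

Sorted (descending): 634, 623, 555, 483, 360, 360, 350, 307, 286
The 2 values of 360 occupy positions 5–6 → each gets rank 6.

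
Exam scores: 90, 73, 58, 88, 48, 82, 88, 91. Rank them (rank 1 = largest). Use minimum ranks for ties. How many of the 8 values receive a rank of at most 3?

Sorted (descending): 91, 90, 88, 88, 82, 73, 58, 48
The 2 values of 88 occupy positions 3–4 → each gets rank 3.
Ranks ≤ 3: {1, 2, 3, 3} → 4 values.

4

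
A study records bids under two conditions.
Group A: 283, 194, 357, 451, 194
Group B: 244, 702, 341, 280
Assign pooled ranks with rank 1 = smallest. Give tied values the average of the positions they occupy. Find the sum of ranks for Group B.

Sorted (ascending): 194, 194, 244, 280, 283, 341, 357, 451, 702
The 2 values of 194 occupy positions 1–2 → average rank (1+2)/2 = 1.5.
Group B values → pooled ranks: 244→3, 702→9, 341→6, 280→4
Rank sum = 3 + 9 + 6 + 4 = 22

22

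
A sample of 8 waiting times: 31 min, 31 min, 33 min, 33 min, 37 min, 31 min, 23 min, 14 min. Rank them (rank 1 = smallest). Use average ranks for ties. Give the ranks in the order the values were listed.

4, 4, 6.5, 6.5, 8, 4, 2, 1

Sorted (ascending): 14, 23, 31, 31, 31, 33, 33, 37
The 3 values of 31 occupy positions 3–5 → average rank 4.
The 2 values of 33 occupy positions 6–7 → average rank (6+7)/2 = 6.5.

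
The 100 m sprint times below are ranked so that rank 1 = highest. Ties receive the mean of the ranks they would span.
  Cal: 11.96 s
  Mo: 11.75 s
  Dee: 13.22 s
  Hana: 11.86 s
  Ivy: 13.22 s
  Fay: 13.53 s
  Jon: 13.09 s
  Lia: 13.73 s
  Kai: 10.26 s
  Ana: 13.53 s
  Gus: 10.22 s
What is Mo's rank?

9

Sorted (descending): 13.73, 13.53, 13.53, 13.22, 13.22, 13.09, 11.96, 11.86, 11.75, 10.26, 10.22
The 2 values of 13.53 occupy positions 2–3 → average rank (2+3)/2 = 2.5.
The 2 values of 13.22 occupy positions 4–5 → average rank (4+5)/2 = 4.5.
Mo has value 11.75 s → rank 9.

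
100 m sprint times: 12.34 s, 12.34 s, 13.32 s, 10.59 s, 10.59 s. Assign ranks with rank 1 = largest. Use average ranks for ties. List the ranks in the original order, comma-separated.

Sorted (descending): 13.32, 12.34, 12.34, 10.59, 10.59
The 2 values of 12.34 occupy positions 2–3 → average rank (2+3)/2 = 2.5.
The 2 values of 10.59 occupy positions 4–5 → average rank (4+5)/2 = 4.5.

2.5, 2.5, 1, 4.5, 4.5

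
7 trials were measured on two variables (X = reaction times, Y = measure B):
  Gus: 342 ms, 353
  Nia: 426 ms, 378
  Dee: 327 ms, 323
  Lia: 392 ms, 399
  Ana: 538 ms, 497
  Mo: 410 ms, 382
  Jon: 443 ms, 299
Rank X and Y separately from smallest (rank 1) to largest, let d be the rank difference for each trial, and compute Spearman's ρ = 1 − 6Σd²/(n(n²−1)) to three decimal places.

Ranks of variable 1: 2, 5, 1, 3, 7, 4, 6
Ranks of variable 2: 3, 4, 2, 6, 7, 5, 1
d = r₁ − r₂: -1, 1, -1, -3, 0, -1, 5
d²: 1, 1, 1, 9, 0, 1, 25; Σd² = 38
ρ = 1 − 6·38/(7·48) = 1 − 228/336 = 0.321

0.321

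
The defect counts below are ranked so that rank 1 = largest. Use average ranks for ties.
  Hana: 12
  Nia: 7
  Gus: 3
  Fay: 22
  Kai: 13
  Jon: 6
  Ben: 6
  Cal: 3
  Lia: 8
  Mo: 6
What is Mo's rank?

7

Sorted (descending): 22, 13, 12, 8, 7, 6, 6, 6, 3, 3
The 3 values of 6 occupy positions 6–8 → average rank 7.
The 2 values of 3 occupy positions 9–10 → average rank (9+10)/2 = 9.5.
Mo has value 6 → rank 7.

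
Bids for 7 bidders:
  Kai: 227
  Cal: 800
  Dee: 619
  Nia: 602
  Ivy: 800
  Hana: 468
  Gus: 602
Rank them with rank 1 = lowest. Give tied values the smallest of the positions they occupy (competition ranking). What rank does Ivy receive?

Sorted (ascending): 227, 468, 602, 602, 619, 800, 800
The 2 values of 602 occupy positions 3–4 → each gets rank 3.
The 2 values of 800 occupy positions 6–7 → each gets rank 6.
Ivy has value 800 → rank 6.

6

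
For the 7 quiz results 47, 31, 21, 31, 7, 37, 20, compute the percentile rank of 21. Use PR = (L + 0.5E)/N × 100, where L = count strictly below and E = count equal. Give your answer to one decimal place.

N = 7.
Strictly below 21: 2. Equal to 21: 1.
PR = (2 + 0.5·1)/7 × 100 = 35.7

35.7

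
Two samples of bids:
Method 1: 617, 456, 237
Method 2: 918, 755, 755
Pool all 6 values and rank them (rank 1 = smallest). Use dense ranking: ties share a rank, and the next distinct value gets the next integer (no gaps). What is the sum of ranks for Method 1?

Sorted (ascending): 237, 456, 617, 755, 755, 918
The 2 values of 755 share dense rank 4.
Remaining distinct values take the next consecutive integers.
Method 1 values → pooled ranks: 617→3, 456→2, 237→1
Rank sum = 3 + 2 + 1 = 6

6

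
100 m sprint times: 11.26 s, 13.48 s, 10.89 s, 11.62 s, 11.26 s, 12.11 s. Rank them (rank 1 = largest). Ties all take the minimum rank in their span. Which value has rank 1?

13.48

Sorted (descending): 13.48, 12.11, 11.62, 11.26, 11.26, 10.89
The 2 values of 11.26 occupy positions 4–5 → each gets rank 4.
Rank 1 → value 13.48.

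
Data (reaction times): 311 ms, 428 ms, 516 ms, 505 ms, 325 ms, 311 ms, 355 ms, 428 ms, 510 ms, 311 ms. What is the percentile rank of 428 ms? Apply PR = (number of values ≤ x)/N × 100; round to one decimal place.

N = 10.
Strictly below 428: 5. Equal to 428: 2.
PR = 7/10 × 100 = 70.0

70.0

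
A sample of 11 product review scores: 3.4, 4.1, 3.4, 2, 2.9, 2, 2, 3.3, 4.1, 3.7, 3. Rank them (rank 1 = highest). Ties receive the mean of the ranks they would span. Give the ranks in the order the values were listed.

4.5, 1.5, 4.5, 10, 8, 10, 10, 6, 1.5, 3, 7

Sorted (descending): 4.1, 4.1, 3.7, 3.4, 3.4, 3.3, 3, 2.9, 2, 2, 2
The 2 values of 4.1 occupy positions 1–2 → average rank (1+2)/2 = 1.5.
The 2 values of 3.4 occupy positions 4–5 → average rank (4+5)/2 = 4.5.
The 3 values of 2 occupy positions 9–11 → average rank 10.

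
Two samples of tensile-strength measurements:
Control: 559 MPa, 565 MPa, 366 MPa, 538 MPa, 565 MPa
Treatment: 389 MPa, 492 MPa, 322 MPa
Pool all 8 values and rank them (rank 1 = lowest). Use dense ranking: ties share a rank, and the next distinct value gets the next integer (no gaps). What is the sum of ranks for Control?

Sorted (ascending): 322, 366, 389, 492, 538, 559, 565, 565
The 2 values of 565 share dense rank 7.
Remaining distinct values take the next consecutive integers.
Control values → pooled ranks: 559→6, 565→7, 366→2, 538→5, 565→7
Rank sum = 6 + 7 + 2 + 5 + 7 = 27

27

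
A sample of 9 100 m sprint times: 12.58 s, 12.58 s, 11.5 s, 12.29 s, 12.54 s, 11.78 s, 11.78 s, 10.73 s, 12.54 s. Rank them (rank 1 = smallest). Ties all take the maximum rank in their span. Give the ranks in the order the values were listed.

Sorted (ascending): 10.73, 11.5, 11.78, 11.78, 12.29, 12.54, 12.54, 12.58, 12.58
The 2 values of 11.78 occupy positions 3–4 → each gets rank 4.
The 2 values of 12.54 occupy positions 6–7 → each gets rank 7.
The 2 values of 12.58 occupy positions 8–9 → each gets rank 9.

9, 9, 2, 5, 7, 4, 4, 1, 7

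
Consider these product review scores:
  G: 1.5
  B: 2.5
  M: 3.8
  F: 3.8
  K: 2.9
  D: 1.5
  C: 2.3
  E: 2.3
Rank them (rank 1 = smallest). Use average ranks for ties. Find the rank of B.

Sorted (ascending): 1.5, 1.5, 2.3, 2.3, 2.5, 2.9, 3.8, 3.8
The 2 values of 1.5 occupy positions 1–2 → average rank (1+2)/2 = 1.5.
The 2 values of 2.3 occupy positions 3–4 → average rank (3+4)/2 = 3.5.
The 2 values of 3.8 occupy positions 7–8 → average rank (7+8)/2 = 7.5.
B has value 2.5 → rank 5.

5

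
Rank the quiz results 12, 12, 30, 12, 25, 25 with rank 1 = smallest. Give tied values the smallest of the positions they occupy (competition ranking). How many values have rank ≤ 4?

Sorted (ascending): 12, 12, 12, 25, 25, 30
The 3 values of 12 occupy positions 1–3 → each gets rank 1.
The 2 values of 25 occupy positions 4–5 → each gets rank 4.
Ranks ≤ 4: {1, 1, 1, 4, 4} → 5 values.

5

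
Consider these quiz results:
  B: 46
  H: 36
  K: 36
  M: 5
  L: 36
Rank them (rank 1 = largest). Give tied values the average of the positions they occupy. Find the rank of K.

Sorted (descending): 46, 36, 36, 36, 5
The 3 values of 36 occupy positions 2–4 → average rank 3.
K has value 36 → rank 3.

3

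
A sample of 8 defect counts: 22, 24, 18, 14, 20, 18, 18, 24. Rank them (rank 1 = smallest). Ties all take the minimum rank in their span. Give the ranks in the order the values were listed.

6, 7, 2, 1, 5, 2, 2, 7

Sorted (ascending): 14, 18, 18, 18, 20, 22, 24, 24
The 3 values of 18 occupy positions 2–4 → each gets rank 2.
The 2 values of 24 occupy positions 7–8 → each gets rank 7.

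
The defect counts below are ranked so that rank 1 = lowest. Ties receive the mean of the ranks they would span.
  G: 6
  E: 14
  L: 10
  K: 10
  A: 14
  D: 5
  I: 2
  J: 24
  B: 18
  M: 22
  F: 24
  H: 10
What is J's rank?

11.5

Sorted (ascending): 2, 5, 6, 10, 10, 10, 14, 14, 18, 22, 24, 24
The 3 values of 10 occupy positions 4–6 → average rank 5.
The 2 values of 14 occupy positions 7–8 → average rank (7+8)/2 = 7.5.
The 2 values of 24 occupy positions 11–12 → average rank (11+12)/2 = 11.5.
J has value 24 → rank 11.5.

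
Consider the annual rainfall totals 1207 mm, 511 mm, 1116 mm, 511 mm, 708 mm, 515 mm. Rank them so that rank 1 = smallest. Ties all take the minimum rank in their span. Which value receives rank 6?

Sorted (ascending): 511, 511, 515, 708, 1116, 1207
The 2 values of 511 occupy positions 1–2 → each gets rank 1.
Rank 6 → value 1207.

1207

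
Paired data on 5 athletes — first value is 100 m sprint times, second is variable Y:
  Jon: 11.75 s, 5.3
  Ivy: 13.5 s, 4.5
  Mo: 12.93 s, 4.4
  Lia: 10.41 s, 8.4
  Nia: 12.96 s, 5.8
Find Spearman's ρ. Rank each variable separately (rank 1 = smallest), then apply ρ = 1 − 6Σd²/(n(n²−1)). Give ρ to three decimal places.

-0.500

Ranks of variable 1: 2, 5, 3, 1, 4
Ranks of variable 2: 3, 2, 1, 5, 4
d = r₁ − r₂: -1, 3, 2, -4, 0
d²: 1, 9, 4, 16, 0; Σd² = 30
ρ = 1 − 6·30/(5·24) = 1 − 180/120 = -0.500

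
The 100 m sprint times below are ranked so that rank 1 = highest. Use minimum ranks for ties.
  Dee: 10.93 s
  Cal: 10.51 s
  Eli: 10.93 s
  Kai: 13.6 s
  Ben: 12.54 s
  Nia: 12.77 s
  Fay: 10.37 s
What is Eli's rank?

4

Sorted (descending): 13.6, 12.77, 12.54, 10.93, 10.93, 10.51, 10.37
The 2 values of 10.93 occupy positions 4–5 → each gets rank 4.
Eli has value 10.93 s → rank 4.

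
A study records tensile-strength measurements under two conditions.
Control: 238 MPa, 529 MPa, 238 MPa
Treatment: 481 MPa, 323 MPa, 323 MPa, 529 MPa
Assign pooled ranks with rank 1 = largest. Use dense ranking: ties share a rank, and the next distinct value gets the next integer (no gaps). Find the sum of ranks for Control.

9

Sorted (descending): 529, 529, 481, 323, 323, 238, 238
The 2 values of 529 share dense rank 1.
The 2 values of 323 share dense rank 3.
The 2 values of 238 share dense rank 4.
Remaining distinct values take the next consecutive integers.
Control values → pooled ranks: 238→4, 529→1, 238→4
Rank sum = 4 + 1 + 4 = 9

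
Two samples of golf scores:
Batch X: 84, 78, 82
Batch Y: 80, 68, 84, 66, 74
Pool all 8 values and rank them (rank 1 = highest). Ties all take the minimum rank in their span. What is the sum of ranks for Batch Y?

26

Sorted (descending): 84, 84, 82, 80, 78, 74, 68, 66
The 2 values of 84 occupy positions 1–2 → each gets rank 1.
Batch Y values → pooled ranks: 80→4, 68→7, 84→1, 66→8, 74→6
Rank sum = 4 + 7 + 1 + 8 + 6 = 26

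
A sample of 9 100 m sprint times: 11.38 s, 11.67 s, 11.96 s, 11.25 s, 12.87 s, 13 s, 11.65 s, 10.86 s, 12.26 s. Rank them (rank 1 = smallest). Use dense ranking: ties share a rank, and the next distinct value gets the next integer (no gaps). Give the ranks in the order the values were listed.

3, 5, 6, 2, 8, 9, 4, 1, 7

Sorted (ascending): 10.86, 11.25, 11.38, 11.65, 11.67, 11.96, 12.26, 12.87, 13
No ties — each value takes its position as its rank.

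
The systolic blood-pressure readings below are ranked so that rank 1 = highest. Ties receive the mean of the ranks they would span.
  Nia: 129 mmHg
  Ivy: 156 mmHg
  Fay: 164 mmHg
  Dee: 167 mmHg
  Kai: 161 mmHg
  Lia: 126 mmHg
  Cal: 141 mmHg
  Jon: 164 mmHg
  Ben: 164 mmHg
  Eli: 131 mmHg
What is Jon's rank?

Sorted (descending): 167, 164, 164, 164, 161, 156, 141, 131, 129, 126
The 3 values of 164 occupy positions 2–4 → average rank 3.
Jon has value 164 mmHg → rank 3.

3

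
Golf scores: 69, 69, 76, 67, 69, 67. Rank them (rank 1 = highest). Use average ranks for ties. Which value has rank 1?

Sorted (descending): 76, 69, 69, 69, 67, 67
The 3 values of 69 occupy positions 2–4 → average rank 3.
The 2 values of 67 occupy positions 5–6 → average rank (5+6)/2 = 5.5.
Rank 1 → value 76.

76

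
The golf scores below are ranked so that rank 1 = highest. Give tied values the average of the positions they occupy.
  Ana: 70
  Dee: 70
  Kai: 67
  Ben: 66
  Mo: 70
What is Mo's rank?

Sorted (descending): 70, 70, 70, 67, 66
The 3 values of 70 occupy positions 1–3 → average rank 2.
Mo has value 70 → rank 2.

2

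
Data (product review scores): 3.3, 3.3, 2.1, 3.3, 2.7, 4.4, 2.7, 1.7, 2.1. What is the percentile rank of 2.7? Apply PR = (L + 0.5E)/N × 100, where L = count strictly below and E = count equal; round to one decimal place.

N = 9.
Strictly below 2.7: 3. Equal to 2.7: 2.
PR = (3 + 0.5·2)/9 × 100 = 44.4

44.4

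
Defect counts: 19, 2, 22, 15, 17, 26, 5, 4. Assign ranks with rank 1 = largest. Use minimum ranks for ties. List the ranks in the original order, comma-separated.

3, 8, 2, 5, 4, 1, 6, 7

Sorted (descending): 26, 22, 19, 17, 15, 5, 4, 2
No ties — each value takes its position as its rank.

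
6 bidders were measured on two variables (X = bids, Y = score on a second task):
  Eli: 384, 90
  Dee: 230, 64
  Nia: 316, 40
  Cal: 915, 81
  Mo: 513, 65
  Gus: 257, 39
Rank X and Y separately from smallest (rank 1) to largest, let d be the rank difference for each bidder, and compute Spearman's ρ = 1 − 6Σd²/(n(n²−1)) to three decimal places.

0.657

Ranks of variable 1: 4, 1, 3, 6, 5, 2
Ranks of variable 2: 6, 3, 2, 5, 4, 1
d = r₁ − r₂: -2, -2, 1, 1, 1, 1
d²: 4, 4, 1, 1, 1, 1; Σd² = 12
ρ = 1 − 6·12/(6·35) = 1 − 72/210 = 0.657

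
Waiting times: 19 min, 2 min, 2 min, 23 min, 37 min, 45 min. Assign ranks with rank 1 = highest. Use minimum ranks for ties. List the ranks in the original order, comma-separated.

4, 5, 5, 3, 2, 1

Sorted (descending): 45, 37, 23, 19, 2, 2
The 2 values of 2 occupy positions 5–6 → each gets rank 5.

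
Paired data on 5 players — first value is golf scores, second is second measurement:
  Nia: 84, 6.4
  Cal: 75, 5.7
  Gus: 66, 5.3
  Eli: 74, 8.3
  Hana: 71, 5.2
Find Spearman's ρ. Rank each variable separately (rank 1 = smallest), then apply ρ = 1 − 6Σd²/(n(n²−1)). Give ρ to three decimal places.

0.600

Ranks of variable 1: 5, 4, 1, 3, 2
Ranks of variable 2: 4, 3, 2, 5, 1
d = r₁ − r₂: 1, 1, -1, -2, 1
d²: 1, 1, 1, 4, 1; Σd² = 8
ρ = 1 − 6·8/(5·24) = 1 − 48/120 = 0.600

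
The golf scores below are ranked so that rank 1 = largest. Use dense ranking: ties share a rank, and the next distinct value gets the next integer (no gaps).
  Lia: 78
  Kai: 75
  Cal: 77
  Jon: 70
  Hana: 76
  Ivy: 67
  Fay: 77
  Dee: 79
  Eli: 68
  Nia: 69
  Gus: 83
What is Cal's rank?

Sorted (descending): 83, 79, 78, 77, 77, 76, 75, 70, 69, 68, 67
The 2 values of 77 share dense rank 4.
Remaining distinct values take the next consecutive integers.
Cal has value 77 → rank 4.

4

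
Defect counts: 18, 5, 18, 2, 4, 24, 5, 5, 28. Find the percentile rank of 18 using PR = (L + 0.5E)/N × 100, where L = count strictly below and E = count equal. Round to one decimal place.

N = 9.
Strictly below 18: 5. Equal to 18: 2.
PR = (5 + 0.5·2)/9 × 100 = 66.7

66.7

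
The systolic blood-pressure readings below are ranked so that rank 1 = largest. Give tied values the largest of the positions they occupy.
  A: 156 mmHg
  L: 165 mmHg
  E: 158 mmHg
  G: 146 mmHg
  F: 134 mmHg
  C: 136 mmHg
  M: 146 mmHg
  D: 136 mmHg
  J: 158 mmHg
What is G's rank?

Sorted (descending): 165, 158, 158, 156, 146, 146, 136, 136, 134
The 2 values of 158 occupy positions 2–3 → each gets rank 3.
The 2 values of 146 occupy positions 5–6 → each gets rank 6.
The 2 values of 136 occupy positions 7–8 → each gets rank 8.
G has value 146 mmHg → rank 6.

6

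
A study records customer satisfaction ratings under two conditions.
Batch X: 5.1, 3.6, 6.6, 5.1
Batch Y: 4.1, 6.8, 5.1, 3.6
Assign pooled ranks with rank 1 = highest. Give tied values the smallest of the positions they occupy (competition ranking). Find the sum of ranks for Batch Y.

17

Sorted (descending): 6.8, 6.6, 5.1, 5.1, 5.1, 4.1, 3.6, 3.6
The 3 values of 5.1 occupy positions 3–5 → each gets rank 3.
The 2 values of 3.6 occupy positions 7–8 → each gets rank 7.
Batch Y values → pooled ranks: 4.1→6, 6.8→1, 5.1→3, 3.6→7
Rank sum = 6 + 1 + 3 + 7 = 17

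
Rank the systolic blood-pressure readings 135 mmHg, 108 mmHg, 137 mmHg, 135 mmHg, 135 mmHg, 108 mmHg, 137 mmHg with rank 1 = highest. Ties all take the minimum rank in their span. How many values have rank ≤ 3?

5

Sorted (descending): 137, 137, 135, 135, 135, 108, 108
The 2 values of 137 occupy positions 1–2 → each gets rank 1.
The 3 values of 135 occupy positions 3–5 → each gets rank 3.
The 2 values of 108 occupy positions 6–7 → each gets rank 6.
Ranks ≤ 3: {1, 1, 3, 3, 3} → 5 values.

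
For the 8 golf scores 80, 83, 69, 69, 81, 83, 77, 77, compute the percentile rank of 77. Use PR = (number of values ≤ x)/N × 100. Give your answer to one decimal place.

N = 8.
Strictly below 77: 2. Equal to 77: 2.
PR = 4/8 × 100 = 50.0

50.0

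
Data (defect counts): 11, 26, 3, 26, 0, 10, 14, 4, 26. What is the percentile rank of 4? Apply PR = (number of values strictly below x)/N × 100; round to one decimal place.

N = 9.
Strictly below 4: 2. Equal to 4: 1.
PR = 2/9 × 100 = 22.2

22.2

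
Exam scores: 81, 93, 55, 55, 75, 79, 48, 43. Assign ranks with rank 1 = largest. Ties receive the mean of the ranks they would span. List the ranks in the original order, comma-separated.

2, 1, 5.5, 5.5, 4, 3, 7, 8

Sorted (descending): 93, 81, 79, 75, 55, 55, 48, 43
The 2 values of 55 occupy positions 5–6 → average rank (5+6)/2 = 5.5.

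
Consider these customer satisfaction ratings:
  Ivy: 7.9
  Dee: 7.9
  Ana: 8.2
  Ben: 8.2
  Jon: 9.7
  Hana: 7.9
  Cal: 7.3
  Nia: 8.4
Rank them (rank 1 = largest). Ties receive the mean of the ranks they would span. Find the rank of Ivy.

Sorted (descending): 9.7, 8.4, 8.2, 8.2, 7.9, 7.9, 7.9, 7.3
The 2 values of 8.2 occupy positions 3–4 → average rank (3+4)/2 = 3.5.
The 3 values of 7.9 occupy positions 5–7 → average rank 6.
Ivy has value 7.9 → rank 6.

6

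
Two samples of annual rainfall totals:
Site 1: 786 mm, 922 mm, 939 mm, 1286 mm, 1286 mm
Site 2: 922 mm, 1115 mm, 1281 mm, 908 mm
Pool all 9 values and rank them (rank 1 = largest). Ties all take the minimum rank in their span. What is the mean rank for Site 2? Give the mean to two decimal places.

5.25

Sorted (descending): 1286, 1286, 1281, 1115, 939, 922, 922, 908, 786
The 2 values of 1286 occupy positions 1–2 → each gets rank 1.
The 2 values of 922 occupy positions 6–7 → each gets rank 6.
Site 2 values → pooled ranks: 922→6, 1115→4, 1281→3, 908→8
Mean rank = (6 + 4 + 3 + 8) / 4 = 5.25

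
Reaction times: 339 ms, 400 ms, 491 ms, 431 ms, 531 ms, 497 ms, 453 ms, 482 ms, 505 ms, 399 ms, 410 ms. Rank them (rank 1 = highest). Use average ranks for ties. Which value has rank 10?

399

Sorted (descending): 531, 505, 497, 491, 482, 453, 431, 410, 400, 399, 339
No ties — each value takes its position as its rank.
Rank 10 → value 399.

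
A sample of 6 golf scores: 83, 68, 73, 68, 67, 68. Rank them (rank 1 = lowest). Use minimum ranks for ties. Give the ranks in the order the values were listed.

Sorted (ascending): 67, 68, 68, 68, 73, 83
The 3 values of 68 occupy positions 2–4 → each gets rank 2.

6, 2, 5, 2, 1, 2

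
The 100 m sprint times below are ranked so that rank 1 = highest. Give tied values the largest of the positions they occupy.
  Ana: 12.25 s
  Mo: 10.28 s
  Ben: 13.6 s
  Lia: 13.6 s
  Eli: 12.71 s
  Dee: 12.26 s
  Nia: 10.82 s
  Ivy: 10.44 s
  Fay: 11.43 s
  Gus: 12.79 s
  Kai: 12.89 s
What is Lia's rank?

2

Sorted (descending): 13.6, 13.6, 12.89, 12.79, 12.71, 12.26, 12.25, 11.43, 10.82, 10.44, 10.28
The 2 values of 13.6 occupy positions 1–2 → each gets rank 2.
Lia has value 13.6 s → rank 2.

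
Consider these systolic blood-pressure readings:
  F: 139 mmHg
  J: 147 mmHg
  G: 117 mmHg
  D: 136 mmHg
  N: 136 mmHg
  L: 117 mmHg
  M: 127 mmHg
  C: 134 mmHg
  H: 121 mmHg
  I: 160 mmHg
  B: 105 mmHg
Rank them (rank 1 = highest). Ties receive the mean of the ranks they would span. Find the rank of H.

Sorted (descending): 160, 147, 139, 136, 136, 134, 127, 121, 117, 117, 105
The 2 values of 136 occupy positions 4–5 → average rank (4+5)/2 = 4.5.
The 2 values of 117 occupy positions 9–10 → average rank (9+10)/2 = 9.5.
H has value 121 mmHg → rank 8.

8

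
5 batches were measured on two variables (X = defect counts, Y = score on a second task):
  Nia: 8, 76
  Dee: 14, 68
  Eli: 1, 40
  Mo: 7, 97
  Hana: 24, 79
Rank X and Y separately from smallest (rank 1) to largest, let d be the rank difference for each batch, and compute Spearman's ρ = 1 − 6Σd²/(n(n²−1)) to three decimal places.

Ranks of variable 1: 3, 4, 1, 2, 5
Ranks of variable 2: 3, 2, 1, 5, 4
d = r₁ − r₂: 0, 2, 0, -3, 1
d²: 0, 4, 0, 9, 1; Σd² = 14
ρ = 1 − 6·14/(5·24) = 1 − 84/120 = 0.300

0.300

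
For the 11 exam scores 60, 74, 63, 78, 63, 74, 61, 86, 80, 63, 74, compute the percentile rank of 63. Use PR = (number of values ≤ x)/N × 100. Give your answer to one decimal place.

45.5

N = 11.
Strictly below 63: 2. Equal to 63: 3.
PR = 5/11 × 100 = 45.5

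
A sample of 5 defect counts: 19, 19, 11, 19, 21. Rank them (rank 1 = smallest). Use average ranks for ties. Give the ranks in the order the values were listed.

3, 3, 1, 3, 5

Sorted (ascending): 11, 19, 19, 19, 21
The 3 values of 19 occupy positions 2–4 → average rank 3.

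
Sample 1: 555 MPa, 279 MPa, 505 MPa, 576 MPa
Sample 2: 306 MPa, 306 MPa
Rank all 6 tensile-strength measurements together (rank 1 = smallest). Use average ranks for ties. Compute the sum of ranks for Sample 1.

Sorted (ascending): 279, 306, 306, 505, 555, 576
The 2 values of 306 occupy positions 2–3 → average rank (2+3)/2 = 2.5.
Sample 1 values → pooled ranks: 555→5, 279→1, 505→4, 576→6
Rank sum = 5 + 1 + 4 + 6 = 16

16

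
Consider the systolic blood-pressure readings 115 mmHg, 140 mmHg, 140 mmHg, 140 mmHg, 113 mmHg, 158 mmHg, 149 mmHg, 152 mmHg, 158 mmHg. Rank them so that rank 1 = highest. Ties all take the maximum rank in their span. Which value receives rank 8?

115

Sorted (descending): 158, 158, 152, 149, 140, 140, 140, 115, 113
The 2 values of 158 occupy positions 1–2 → each gets rank 2.
The 3 values of 140 occupy positions 5–7 → each gets rank 7.
Rank 8 → value 115.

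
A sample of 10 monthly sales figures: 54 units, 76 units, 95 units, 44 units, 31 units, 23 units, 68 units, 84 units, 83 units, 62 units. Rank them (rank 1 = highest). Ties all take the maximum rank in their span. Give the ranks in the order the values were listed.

Sorted (descending): 95, 84, 83, 76, 68, 62, 54, 44, 31, 23
No ties — each value takes its position as its rank.

7, 4, 1, 8, 9, 10, 5, 2, 3, 6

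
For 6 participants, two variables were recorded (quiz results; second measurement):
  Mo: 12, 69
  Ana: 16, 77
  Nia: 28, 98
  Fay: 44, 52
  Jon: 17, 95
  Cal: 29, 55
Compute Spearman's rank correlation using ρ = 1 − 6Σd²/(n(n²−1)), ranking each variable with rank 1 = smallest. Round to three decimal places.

Ranks of variable 1: 1, 2, 4, 6, 3, 5
Ranks of variable 2: 3, 4, 6, 1, 5, 2
d = r₁ − r₂: -2, -2, -2, 5, -2, 3
d²: 4, 4, 4, 25, 4, 9; Σd² = 50
ρ = 1 − 6·50/(6·35) = 1 − 300/210 = -0.429

-0.429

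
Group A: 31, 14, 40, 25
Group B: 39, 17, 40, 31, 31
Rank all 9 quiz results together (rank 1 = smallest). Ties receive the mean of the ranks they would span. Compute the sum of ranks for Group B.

27.5

Sorted (ascending): 14, 17, 25, 31, 31, 31, 39, 40, 40
The 3 values of 31 occupy positions 4–6 → average rank 5.
The 2 values of 40 occupy positions 8–9 → average rank (8+9)/2 = 8.5.
Group B values → pooled ranks: 39→7, 17→2, 40→8.5, 31→5, 31→5
Rank sum = 7 + 2 + 8.5 + 5 + 5 = 27.5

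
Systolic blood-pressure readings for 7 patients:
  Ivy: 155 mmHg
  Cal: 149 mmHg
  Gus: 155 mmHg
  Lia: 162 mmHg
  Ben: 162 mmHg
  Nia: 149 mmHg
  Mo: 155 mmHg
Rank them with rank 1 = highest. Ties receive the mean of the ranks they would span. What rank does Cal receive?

Sorted (descending): 162, 162, 155, 155, 155, 149, 149
The 2 values of 162 occupy positions 1–2 → average rank (1+2)/2 = 1.5.
The 3 values of 155 occupy positions 3–5 → average rank 4.
The 2 values of 149 occupy positions 6–7 → average rank (6+7)/2 = 6.5.
Cal has value 149 mmHg → rank 6.5.

6.5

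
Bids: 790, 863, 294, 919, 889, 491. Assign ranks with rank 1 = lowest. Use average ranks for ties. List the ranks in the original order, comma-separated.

Sorted (ascending): 294, 491, 790, 863, 889, 919
No ties — each value takes its position as its rank.

3, 4, 1, 6, 5, 2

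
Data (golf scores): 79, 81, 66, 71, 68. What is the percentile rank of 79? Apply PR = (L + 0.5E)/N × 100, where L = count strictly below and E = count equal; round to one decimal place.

N = 5.
Strictly below 79: 3. Equal to 79: 1.
PR = (3 + 0.5·1)/5 × 100 = 70.0

70.0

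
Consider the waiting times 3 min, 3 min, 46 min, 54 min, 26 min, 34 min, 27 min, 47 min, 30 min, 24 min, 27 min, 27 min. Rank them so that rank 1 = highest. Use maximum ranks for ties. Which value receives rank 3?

46

Sorted (descending): 54, 47, 46, 34, 30, 27, 27, 27, 26, 24, 3, 3
The 3 values of 27 occupy positions 6–8 → each gets rank 8.
The 2 values of 3 occupy positions 11–12 → each gets rank 12.
Rank 3 → value 46.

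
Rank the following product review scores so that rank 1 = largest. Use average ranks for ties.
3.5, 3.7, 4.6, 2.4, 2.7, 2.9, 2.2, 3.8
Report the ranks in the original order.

Sorted (descending): 4.6, 3.8, 3.7, 3.5, 2.9, 2.7, 2.4, 2.2
No ties — each value takes its position as its rank.

4, 3, 1, 7, 6, 5, 8, 2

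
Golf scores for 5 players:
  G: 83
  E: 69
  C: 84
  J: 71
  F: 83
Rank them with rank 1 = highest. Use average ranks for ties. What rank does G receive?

Sorted (descending): 84, 83, 83, 71, 69
The 2 values of 83 occupy positions 2–3 → average rank (2+3)/2 = 2.5.
G has value 83 → rank 2.5.

2.5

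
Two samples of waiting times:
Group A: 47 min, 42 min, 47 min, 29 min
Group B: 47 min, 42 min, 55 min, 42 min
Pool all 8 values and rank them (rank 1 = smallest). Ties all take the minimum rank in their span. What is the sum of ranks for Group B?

17

Sorted (ascending): 29, 42, 42, 42, 47, 47, 47, 55
The 3 values of 42 occupy positions 2–4 → each gets rank 2.
The 3 values of 47 occupy positions 5–7 → each gets rank 5.
Group B values → pooled ranks: 47→5, 42→2, 55→8, 42→2
Rank sum = 5 + 2 + 8 + 2 = 17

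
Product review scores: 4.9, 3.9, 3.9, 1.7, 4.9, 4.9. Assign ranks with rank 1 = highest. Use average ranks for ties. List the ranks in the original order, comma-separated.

Sorted (descending): 4.9, 4.9, 4.9, 3.9, 3.9, 1.7
The 3 values of 4.9 occupy positions 1–3 → average rank 2.
The 2 values of 3.9 occupy positions 4–5 → average rank (4+5)/2 = 4.5.

2, 4.5, 4.5, 6, 2, 2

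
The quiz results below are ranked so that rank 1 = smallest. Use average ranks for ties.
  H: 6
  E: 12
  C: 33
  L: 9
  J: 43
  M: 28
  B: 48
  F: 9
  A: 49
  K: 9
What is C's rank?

7

Sorted (ascending): 6, 9, 9, 9, 12, 28, 33, 43, 48, 49
The 3 values of 9 occupy positions 2–4 → average rank 3.
C has value 33 → rank 7.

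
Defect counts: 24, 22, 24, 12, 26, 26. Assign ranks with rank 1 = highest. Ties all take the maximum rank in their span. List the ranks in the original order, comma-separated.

Sorted (descending): 26, 26, 24, 24, 22, 12
The 2 values of 26 occupy positions 1–2 → each gets rank 2.
The 2 values of 24 occupy positions 3–4 → each gets rank 4.

4, 5, 4, 6, 2, 2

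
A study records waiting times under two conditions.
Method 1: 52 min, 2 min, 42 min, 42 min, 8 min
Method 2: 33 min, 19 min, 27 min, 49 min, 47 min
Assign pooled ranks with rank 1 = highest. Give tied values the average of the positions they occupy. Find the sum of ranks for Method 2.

Sorted (descending): 52, 49, 47, 42, 42, 33, 27, 19, 8, 2
The 2 values of 42 occupy positions 4–5 → average rank (4+5)/2 = 4.5.
Method 2 values → pooled ranks: 33→6, 19→8, 27→7, 49→2, 47→3
Rank sum = 6 + 8 + 7 + 2 + 3 = 26

26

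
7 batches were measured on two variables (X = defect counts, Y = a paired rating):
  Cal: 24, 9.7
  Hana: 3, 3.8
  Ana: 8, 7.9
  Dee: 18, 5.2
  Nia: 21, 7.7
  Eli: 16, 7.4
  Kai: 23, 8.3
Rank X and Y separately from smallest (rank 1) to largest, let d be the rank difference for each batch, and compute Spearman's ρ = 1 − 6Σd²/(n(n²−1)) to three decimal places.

0.750

Ranks of variable 1: 7, 1, 2, 4, 5, 3, 6
Ranks of variable 2: 7, 1, 5, 2, 4, 3, 6
d = r₁ − r₂: 0, 0, -3, 2, 1, 0, 0
d²: 0, 0, 9, 4, 1, 0, 0; Σd² = 14
ρ = 1 − 6·14/(7·48) = 1 − 84/336 = 0.750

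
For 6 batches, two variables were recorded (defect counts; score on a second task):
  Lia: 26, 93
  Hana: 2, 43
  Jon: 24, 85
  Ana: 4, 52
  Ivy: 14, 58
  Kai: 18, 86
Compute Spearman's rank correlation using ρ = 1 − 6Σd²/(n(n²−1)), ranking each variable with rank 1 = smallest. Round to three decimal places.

Ranks of variable 1: 6, 1, 5, 2, 3, 4
Ranks of variable 2: 6, 1, 4, 2, 3, 5
d = r₁ − r₂: 0, 0, 1, 0, 0, -1
d²: 0, 0, 1, 0, 0, 1; Σd² = 2
ρ = 1 − 6·2/(6·35) = 1 − 12/210 = 0.943

0.943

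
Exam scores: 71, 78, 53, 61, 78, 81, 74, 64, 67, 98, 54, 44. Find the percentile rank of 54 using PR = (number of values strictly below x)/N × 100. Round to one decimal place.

16.7

N = 12.
Strictly below 54: 2. Equal to 54: 1.
PR = 2/12 × 100 = 16.7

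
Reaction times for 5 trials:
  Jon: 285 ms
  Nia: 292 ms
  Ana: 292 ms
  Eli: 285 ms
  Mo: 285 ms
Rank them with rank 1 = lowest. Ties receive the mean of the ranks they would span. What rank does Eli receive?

Sorted (ascending): 285, 285, 285, 292, 292
The 3 values of 285 occupy positions 1–3 → average rank 2.
The 2 values of 292 occupy positions 4–5 → average rank (4+5)/2 = 4.5.
Eli has value 285 ms → rank 2.

2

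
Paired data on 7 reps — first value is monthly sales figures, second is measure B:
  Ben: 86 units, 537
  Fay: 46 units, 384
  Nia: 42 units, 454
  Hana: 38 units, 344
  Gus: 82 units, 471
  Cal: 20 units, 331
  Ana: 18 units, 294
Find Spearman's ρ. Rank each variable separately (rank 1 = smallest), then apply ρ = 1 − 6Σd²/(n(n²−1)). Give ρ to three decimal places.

Ranks of variable 1: 7, 5, 4, 3, 6, 2, 1
Ranks of variable 2: 7, 4, 5, 3, 6, 2, 1
d = r₁ − r₂: 0, 1, -1, 0, 0, 0, 0
d²: 0, 1, 1, 0, 0, 0, 0; Σd² = 2
ρ = 1 − 6·2/(7·48) = 1 − 12/336 = 0.964

0.964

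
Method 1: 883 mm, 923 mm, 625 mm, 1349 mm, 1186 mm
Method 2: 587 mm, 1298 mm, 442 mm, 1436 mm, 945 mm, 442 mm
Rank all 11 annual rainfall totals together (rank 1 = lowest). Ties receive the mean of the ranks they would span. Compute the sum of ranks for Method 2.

Sorted (ascending): 442, 442, 587, 625, 883, 923, 945, 1186, 1298, 1349, 1436
The 2 values of 442 occupy positions 1–2 → average rank (1+2)/2 = 1.5.
Method 2 values → pooled ranks: 587→3, 1298→9, 442→1.5, 1436→11, 945→7, 442→1.5
Rank sum = 3 + 9 + 1.5 + 11 + 7 + 1.5 = 33

33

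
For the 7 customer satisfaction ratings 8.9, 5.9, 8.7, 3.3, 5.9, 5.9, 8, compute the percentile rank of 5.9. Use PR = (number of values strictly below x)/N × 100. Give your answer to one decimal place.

N = 7.
Strictly below 5.9: 1. Equal to 5.9: 3.
PR = 1/7 × 100 = 14.3

14.3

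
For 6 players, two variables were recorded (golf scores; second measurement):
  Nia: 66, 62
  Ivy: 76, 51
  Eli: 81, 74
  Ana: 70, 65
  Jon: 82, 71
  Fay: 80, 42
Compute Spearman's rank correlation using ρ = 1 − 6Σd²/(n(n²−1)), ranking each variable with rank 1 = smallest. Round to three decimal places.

Ranks of variable 1: 1, 3, 5, 2, 6, 4
Ranks of variable 2: 3, 2, 6, 4, 5, 1
d = r₁ − r₂: -2, 1, -1, -2, 1, 3
d²: 4, 1, 1, 4, 1, 9; Σd² = 20
ρ = 1 − 6·20/(6·35) = 1 − 120/210 = 0.429

0.429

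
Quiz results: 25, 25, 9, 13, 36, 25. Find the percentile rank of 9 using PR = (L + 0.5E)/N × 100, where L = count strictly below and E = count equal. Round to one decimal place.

N = 6.
Strictly below 9: 0. Equal to 9: 1.
PR = (0 + 0.5·1)/6 × 100 = 8.3

8.3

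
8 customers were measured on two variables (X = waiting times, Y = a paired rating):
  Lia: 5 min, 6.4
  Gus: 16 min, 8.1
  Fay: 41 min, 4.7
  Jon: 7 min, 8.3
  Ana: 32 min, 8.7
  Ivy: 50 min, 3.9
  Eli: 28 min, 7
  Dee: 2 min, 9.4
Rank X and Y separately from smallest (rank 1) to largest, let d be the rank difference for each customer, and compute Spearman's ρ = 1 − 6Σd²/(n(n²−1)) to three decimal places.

-0.619

Ranks of variable 1: 2, 4, 7, 3, 6, 8, 5, 1
Ranks of variable 2: 3, 5, 2, 6, 7, 1, 4, 8
d = r₁ − r₂: -1, -1, 5, -3, -1, 7, 1, -7
d²: 1, 1, 25, 9, 1, 49, 1, 49; Σd² = 136
ρ = 1 − 6·136/(8·63) = 1 − 816/504 = -0.619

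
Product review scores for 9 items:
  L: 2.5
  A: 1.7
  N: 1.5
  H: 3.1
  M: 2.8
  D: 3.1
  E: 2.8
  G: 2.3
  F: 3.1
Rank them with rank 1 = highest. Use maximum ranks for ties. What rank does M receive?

Sorted (descending): 3.1, 3.1, 3.1, 2.8, 2.8, 2.5, 2.3, 1.7, 1.5
The 3 values of 3.1 occupy positions 1–3 → each gets rank 3.
The 2 values of 2.8 occupy positions 4–5 → each gets rank 5.
M has value 2.8 → rank 5.

5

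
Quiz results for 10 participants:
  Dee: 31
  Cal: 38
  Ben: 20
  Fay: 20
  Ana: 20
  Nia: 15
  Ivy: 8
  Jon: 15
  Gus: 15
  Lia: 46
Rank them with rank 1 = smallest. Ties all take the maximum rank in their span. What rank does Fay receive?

Sorted (ascending): 8, 15, 15, 15, 20, 20, 20, 31, 38, 46
The 3 values of 15 occupy positions 2–4 → each gets rank 4.
The 3 values of 20 occupy positions 5–7 → each gets rank 7.
Fay has value 20 → rank 7.

7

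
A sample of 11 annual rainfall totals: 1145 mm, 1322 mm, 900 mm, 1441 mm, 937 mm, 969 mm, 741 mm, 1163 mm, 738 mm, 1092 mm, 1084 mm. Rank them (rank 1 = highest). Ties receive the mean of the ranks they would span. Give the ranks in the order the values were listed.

4, 2, 9, 1, 8, 7, 10, 3, 11, 5, 6

Sorted (descending): 1441, 1322, 1163, 1145, 1092, 1084, 969, 937, 900, 741, 738
No ties — each value takes its position as its rank.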